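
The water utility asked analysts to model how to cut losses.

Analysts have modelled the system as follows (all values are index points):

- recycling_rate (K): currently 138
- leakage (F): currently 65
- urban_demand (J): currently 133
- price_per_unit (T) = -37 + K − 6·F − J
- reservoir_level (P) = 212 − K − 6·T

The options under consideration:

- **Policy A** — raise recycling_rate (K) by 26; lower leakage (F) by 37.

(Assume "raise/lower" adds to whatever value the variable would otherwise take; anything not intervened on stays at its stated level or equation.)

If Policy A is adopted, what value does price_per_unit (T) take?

-174

Policy A (K + 26, F − 37):
  K = 138 + 26 = 164
  F = 65 − 37 = 28
  J = 133
  T = -37 + 164 − 6·28 − 133 = -174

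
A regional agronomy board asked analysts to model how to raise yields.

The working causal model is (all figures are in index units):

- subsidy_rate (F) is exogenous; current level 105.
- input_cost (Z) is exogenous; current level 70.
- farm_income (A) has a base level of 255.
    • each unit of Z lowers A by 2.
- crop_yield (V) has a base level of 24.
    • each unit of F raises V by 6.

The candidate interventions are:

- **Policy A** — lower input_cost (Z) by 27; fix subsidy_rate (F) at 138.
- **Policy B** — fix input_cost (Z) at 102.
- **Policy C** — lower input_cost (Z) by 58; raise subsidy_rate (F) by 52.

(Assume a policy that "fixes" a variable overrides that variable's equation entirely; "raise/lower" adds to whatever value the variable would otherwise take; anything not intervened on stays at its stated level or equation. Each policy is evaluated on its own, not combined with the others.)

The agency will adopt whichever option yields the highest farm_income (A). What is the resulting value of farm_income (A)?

231

Policy A (Z − 27, F := 138):
  Z = 70 − 27 = 43
  A = 255 − 2·43 = 169
Policy B (Z := 102):
  Z = 102
  A = 255 − 2·102 = 51
Policy C (Z − 58, F + 52):
  Z = 70 − 58 = 12
  A = 255 − 2·12 = 231
Comparing — Policy A: A=169, Policy B: A=51, Policy C: A=231. Highest is 231 (Policy C).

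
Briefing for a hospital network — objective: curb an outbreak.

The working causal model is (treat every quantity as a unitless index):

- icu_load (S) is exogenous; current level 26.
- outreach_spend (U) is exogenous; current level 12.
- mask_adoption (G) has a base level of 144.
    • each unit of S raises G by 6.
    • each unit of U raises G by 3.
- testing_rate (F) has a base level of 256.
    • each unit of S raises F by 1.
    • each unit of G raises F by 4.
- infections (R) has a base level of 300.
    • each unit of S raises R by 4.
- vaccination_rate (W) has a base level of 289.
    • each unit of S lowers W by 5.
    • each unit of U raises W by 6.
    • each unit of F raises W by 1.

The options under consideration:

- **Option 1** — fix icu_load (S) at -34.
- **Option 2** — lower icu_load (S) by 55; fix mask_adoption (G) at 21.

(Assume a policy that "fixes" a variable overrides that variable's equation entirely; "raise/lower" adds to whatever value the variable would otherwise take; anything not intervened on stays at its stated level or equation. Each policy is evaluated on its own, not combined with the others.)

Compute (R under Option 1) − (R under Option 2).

Option 1 (S := -34):
  S = -34
  R = 300 + 4·(-34) = 164
Option 2 (S − 55, G := 21):
  S = 26 − 55 = -29
  R = 300 + 4·(-29) = 184
R: 164 − 184 = -20

-20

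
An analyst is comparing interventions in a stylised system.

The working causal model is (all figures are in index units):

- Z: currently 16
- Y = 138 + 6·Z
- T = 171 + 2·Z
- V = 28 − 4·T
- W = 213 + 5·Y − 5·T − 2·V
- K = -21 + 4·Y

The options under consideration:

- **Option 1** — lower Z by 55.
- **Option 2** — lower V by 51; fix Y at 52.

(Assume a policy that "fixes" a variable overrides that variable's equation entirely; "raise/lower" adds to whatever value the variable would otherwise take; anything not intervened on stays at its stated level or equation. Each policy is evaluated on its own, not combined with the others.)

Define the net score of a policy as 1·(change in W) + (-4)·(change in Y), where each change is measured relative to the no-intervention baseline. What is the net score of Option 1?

-660

Baseline:
  Z = 16
  Y = 138 + 6·16 = 234
  T = 171 + 2·16 = 203
  V = 28 − 4·203 = -784
  W = 213 + 5·234 − 5·203 − 2·(-784) = 1936
Option 1 (Z − 55):
  Z = 16 − 55 = -39
  Y = 138 + 6·(-39) = -96
  T = 171 + 2·(-39) = 93
  V = 28 − 4·93 = -344
  W = 213 + 5·(-96) − 5·93 − 2·(-344) = -44
ΔW = -44 − 1936 = -1980; ΔY = -96 − 234 = -330
Score = 1·(-1980) + (-4)·(-330) = -660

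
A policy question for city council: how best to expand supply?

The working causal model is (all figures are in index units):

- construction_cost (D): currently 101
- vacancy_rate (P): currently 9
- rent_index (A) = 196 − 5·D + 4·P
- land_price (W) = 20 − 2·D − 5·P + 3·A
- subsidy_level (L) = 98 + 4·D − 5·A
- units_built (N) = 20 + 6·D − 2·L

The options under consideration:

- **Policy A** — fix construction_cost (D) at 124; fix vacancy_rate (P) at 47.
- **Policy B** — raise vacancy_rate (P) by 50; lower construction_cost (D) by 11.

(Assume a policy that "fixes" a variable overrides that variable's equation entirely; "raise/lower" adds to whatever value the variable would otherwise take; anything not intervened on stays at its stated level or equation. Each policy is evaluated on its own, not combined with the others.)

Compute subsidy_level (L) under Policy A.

Policy A (D := 124, P := 47):
  D = 124
  P = 47
  A = 196 − 5·124 + 4·47 = -236
  L = 98 + 4·124 − 5·(-236) = 1774

1774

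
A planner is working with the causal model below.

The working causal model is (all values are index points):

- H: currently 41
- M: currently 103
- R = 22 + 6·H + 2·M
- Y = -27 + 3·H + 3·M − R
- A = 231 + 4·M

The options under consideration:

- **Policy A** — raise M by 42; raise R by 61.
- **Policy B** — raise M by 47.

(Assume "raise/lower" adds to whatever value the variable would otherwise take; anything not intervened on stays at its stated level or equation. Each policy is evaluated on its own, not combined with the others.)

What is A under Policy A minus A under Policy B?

Policy A (M + 42, R + 61):
  M = 103 + 42 = 145
  A = 231 + 4·145 = 811
Policy B (M + 47):
  M = 103 + 47 = 150
  A = 231 + 4·150 = 831
A: 811 − 831 = -20

-20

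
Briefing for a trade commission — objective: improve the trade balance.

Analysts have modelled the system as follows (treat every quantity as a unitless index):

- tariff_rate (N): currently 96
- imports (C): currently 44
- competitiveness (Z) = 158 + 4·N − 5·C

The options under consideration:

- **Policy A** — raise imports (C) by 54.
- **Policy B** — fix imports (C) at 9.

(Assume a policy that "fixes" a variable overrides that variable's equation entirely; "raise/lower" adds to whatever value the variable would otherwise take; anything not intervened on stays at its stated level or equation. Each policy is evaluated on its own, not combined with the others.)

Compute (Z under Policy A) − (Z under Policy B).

-445

Policy A (C + 54):
  N = 96
  C = 44 + 54 = 98
  Z = 158 + 4·96 − 5·98 = 52
Policy B (C := 9):
  N = 96
  C = 9
  Z = 158 + 4·96 − 5·9 = 497
Z: 52 − 497 = -445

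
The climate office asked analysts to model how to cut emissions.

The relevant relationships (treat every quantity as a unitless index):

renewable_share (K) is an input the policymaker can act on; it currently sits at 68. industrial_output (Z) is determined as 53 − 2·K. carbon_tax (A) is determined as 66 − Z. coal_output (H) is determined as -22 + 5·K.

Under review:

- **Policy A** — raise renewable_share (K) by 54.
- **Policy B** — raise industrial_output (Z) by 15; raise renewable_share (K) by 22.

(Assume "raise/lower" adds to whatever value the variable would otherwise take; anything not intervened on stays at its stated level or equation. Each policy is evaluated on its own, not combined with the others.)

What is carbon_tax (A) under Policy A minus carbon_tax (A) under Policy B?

79

Policy A (K + 54):
  K = 68 + 54 = 122
  Z = 53 − 2·122 = -191
  A = 66 − (-191) = 257
Policy B (Z + 15, K + 22):
  K = 68 + 22 = 90
  Z = 53 − 2·90 (+15 from intervention) = -112
  A = 66 − (-112) = 178
A: 257 − 178 = 79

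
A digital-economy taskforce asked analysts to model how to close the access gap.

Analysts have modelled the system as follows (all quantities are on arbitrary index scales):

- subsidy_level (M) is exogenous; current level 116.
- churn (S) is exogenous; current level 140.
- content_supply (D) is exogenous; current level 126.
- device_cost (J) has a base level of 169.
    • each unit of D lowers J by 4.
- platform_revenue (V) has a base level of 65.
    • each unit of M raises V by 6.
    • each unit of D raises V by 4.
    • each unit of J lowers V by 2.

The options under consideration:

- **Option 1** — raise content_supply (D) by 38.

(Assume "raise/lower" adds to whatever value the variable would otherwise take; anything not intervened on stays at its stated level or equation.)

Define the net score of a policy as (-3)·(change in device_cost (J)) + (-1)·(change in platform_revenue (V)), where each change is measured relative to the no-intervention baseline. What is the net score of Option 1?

0

Baseline:
  M = 116
  D = 126
  J = 169 − 4·126 = -335
  V = 65 + 6·116 + 4·126 − 2·(-335) = 1935
Option 1 (D + 38):
  M = 116
  D = 126 + 38 = 164
  J = 169 − 4·164 = -487
  V = 65 + 6·116 + 4·164 − 2·(-487) = 2391
ΔJ = -487 − (-335) = -152; ΔV = 2391 − 1935 = 456
Score = (-3)·(-152) + (-1)·456 = 0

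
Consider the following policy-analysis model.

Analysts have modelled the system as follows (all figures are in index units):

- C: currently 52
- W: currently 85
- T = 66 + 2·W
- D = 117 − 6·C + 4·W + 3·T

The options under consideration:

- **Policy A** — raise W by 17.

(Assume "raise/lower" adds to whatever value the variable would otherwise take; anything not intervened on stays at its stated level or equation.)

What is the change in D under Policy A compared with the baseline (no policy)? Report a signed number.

Baseline:
  C = 52
  W = 85
  T = 66 + 2·85 = 236
  D = 117 − 6·52 + 4·85 + 3·236 = 853
Policy A (W + 17):
  C = 52
  W = 85 + 17 = 102
  T = 66 + 2·102 = 270
  D = 117 − 6·52 + 4·102 + 3·270 = 1023
Change in D: 1023 − 853 = 170

170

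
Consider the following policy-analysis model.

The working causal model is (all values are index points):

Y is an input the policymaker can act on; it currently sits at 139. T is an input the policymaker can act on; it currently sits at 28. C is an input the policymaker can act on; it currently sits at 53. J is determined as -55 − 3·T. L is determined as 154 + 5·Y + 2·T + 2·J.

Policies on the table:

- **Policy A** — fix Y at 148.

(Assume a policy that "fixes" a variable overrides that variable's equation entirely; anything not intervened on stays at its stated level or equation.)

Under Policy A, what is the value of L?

672

Policy A (Y := 148):
  Y = 148
  T = 28
  J = -55 − 3·28 = -139
  L = 154 + 5·148 + 2·28 + 2·(-139) = 672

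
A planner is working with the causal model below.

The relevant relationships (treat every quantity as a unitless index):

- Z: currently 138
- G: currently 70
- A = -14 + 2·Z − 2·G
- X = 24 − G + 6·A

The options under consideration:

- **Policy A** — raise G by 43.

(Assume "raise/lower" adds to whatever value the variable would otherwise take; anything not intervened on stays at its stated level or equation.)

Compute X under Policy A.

Policy A (G + 43):
  Z = 138
  G = 70 + 43 = 113
  A = -14 + 2·138 − 2·113 = 36
  X = 24 − 113 + 6·36 = 127

127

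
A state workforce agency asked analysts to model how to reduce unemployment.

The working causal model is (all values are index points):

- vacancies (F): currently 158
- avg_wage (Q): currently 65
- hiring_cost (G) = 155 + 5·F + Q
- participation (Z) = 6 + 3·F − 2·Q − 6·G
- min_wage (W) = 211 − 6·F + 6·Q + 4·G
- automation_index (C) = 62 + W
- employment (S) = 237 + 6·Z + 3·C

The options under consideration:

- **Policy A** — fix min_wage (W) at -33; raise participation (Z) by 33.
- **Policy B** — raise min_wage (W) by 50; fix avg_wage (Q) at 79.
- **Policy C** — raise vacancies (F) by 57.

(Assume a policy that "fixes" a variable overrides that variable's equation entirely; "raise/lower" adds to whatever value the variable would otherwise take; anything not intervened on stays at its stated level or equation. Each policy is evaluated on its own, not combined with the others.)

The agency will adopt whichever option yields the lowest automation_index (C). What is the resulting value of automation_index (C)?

Policy A (W := -33, Z + 33):
  F = 158
  Q = 65
  G = 155 + 5·158 + 65 = 1010
  W = -33
  C = 62 + (-33) = 29
Policy B (W + 50, Q := 79):
  F = 158
  Q = 79
  G = 155 + 5·158 + 79 = 1024
  W = 211 − 6·158 + 6·79 + 4·1024 (+50 from intervention) = 3883
  C = 62 + 3883 = 3945
Policy C (F + 57):
  F = 158 + 57 = 215
  Q = 65
  G = 155 + 5·215 + 65 = 1295
  W = 211 − 6·215 + 6·65 + 4·1295 = 4491
  C = 62 + 4491 = 4553
Comparing — Policy A: C=29, Policy B: C=3945, Policy C: C=4553. Lowest is 29 (Policy A).

29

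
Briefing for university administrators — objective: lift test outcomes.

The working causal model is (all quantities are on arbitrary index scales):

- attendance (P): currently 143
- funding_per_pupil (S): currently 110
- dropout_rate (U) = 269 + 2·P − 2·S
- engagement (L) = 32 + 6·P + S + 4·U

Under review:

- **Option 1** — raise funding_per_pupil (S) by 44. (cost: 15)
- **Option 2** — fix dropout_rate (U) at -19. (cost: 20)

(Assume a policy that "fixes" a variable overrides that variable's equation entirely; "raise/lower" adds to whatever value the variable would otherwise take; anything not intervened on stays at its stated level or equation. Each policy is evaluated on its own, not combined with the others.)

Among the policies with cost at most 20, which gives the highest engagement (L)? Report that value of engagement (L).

Option 1 (S + 44):
  P = 143
  S = 110 + 44 = 154
  U = 269 + 2·143 − 2·154 = 247
  L = 32 + 6·143 + 154 + 4·247 = 2032
Option 2 (U := -19):
  P = 143
  S = 110
  U = -19
  L = 32 + 6·143 + 110 + 4·(-19) = 924
Comparing — Option 1: L=2032, Option 2: L=924. Highest is 2032 (Option 1).

2032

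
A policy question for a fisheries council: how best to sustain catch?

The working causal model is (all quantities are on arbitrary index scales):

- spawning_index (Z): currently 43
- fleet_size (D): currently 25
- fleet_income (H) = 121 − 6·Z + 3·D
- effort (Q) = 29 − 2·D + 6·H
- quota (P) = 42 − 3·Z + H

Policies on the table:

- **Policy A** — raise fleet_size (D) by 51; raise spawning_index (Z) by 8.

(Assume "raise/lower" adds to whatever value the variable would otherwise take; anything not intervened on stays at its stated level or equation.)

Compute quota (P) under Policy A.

-68

Policy A (D + 51, Z + 8):
  Z = 43 + 8 = 51
  D = 25 + 51 = 76
  H = 121 − 6·51 + 3·76 = 43
  P = 42 − 3·51 + 43 = -68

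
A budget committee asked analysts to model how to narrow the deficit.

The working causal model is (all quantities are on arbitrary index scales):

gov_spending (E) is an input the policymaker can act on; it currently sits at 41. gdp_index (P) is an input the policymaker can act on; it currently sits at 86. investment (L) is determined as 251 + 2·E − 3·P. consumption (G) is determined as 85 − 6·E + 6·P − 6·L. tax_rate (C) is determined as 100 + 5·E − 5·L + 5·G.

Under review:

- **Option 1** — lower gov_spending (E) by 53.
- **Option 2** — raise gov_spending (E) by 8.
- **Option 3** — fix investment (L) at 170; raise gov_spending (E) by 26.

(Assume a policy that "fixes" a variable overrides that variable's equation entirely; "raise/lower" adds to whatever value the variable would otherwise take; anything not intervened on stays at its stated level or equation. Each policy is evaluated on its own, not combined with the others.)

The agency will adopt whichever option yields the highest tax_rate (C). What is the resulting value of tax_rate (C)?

Option 1 (E − 53):
  E = 41 − 53 = -12
  P = 86
  L = 251 + 2·(-12) − 3·86 = -31
  G = 85 − 6·(-12) + 6·86 − 6·(-31) = 859
  C = 100 + 5·(-12) − 5·(-31) + 5·859 = 4490
Option 2 (E + 8):
  E = 41 + 8 = 49
  P = 86
  L = 251 + 2·49 − 3·86 = 91
  G = 85 − 6·49 + 6·86 − 6·91 = -239
  C = 100 + 5·49 − 5·91 + 5·(-239) = -1305
Option 3 (L := 170, E + 26):
  E = 41 + 26 = 67
  P = 86
  L = 170
  G = 85 − 6·67 + 6·86 − 6·170 = -821
  C = 100 + 5·67 − 5·170 + 5·(-821) = -4520
Comparing — Option 1: C=4490, Option 2: C=-1305, Option 3: C=-4520. Highest is 4490 (Option 1).

4490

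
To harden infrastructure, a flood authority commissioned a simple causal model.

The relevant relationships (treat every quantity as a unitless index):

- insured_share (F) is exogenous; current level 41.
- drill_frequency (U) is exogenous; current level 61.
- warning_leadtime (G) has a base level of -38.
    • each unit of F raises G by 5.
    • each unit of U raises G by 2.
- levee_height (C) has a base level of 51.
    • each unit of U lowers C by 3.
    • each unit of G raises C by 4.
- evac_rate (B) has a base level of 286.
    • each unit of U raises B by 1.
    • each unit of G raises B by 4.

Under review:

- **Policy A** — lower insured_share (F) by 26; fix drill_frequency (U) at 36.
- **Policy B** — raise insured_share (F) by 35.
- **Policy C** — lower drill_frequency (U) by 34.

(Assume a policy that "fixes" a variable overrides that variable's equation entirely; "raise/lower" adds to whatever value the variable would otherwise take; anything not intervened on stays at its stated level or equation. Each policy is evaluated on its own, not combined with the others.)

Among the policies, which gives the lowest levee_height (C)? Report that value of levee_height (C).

Policy A (F − 26, U := 36):
  F = 41 − 26 = 15
  U = 36
  G = -38 + 5·15 + 2·36 = 109
  C = 51 − 3·36 + 4·109 = 379
Policy B (F + 35):
  F = 41 + 35 = 76
  U = 61
  G = -38 + 5·76 + 2·61 = 464
  C = 51 − 3·61 + 4·464 = 1724
Policy C (U − 34):
  F = 41
  U = 61 − 34 = 27
  G = -38 + 5·41 + 2·27 = 221
  C = 51 − 3·27 + 4·221 = 854
Comparing — Policy A: C=379, Policy B: C=1724, Policy C: C=854. Lowest is 379 (Policy A).

379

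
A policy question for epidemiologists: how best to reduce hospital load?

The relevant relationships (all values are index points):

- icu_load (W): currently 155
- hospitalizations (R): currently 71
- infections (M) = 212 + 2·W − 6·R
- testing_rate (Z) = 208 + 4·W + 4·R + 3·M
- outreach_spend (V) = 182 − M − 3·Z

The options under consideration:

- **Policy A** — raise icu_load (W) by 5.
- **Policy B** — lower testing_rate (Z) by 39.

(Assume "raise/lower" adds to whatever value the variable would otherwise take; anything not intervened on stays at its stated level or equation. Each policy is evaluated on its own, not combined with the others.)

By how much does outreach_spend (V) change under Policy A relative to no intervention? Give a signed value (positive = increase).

-160

Baseline:
  W = 155
  R = 71
  M = 212 + 2·155 − 6·71 = 96
  Z = 208 + 4·155 + 4·71 + 3·96 = 1400
  V = 182 − 96 − 3·1400 = -4114
Policy A (W + 5):
  W = 155 + 5 = 160
  R = 71
  M = 212 + 2·160 − 6·71 = 106
  Z = 208 + 4·160 + 4·71 + 3·106 = 1450
  V = 182 − 106 − 3·1450 = -4274
Change in V: -4274 − (-4114) = -160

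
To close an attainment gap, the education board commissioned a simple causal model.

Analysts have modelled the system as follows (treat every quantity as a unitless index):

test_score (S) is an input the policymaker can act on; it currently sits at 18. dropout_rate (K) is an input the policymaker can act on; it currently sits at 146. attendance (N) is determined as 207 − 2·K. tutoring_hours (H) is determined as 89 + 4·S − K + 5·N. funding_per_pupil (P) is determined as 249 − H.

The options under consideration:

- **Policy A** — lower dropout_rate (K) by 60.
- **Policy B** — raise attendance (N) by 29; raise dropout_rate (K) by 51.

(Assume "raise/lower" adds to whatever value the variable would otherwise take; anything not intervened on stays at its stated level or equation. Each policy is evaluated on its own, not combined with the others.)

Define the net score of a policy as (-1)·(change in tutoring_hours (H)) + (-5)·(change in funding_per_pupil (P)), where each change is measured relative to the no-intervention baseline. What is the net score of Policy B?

Baseline:
  S = 18
  K = 146
  N = 207 − 2·146 = -85
  H = 89 + 4·18 − 146 + 5·(-85) = -410
  P = 249 − (-410) = 659
Policy B (N + 29, K + 51):
  S = 18
  K = 146 + 51 = 197
  N = 207 − 2·197 (+29 from intervention) = -158
  H = 89 + 4·18 − 197 + 5·(-158) = -826
  P = 249 − (-826) = 1075
ΔH = -826 − (-410) = -416; ΔP = 1075 − 659 = 416
Score = (-1)·(-416) + (-5)·416 = -1664

-1664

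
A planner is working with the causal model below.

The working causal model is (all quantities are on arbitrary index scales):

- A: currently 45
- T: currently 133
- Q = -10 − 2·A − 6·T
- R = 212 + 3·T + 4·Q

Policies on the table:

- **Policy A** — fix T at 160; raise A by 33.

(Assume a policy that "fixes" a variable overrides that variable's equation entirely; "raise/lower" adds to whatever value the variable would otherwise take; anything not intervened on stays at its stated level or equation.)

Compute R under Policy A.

-3812

Policy A (T := 160, A + 33):
  A = 45 + 33 = 78
  T = 160
  Q = -10 − 2·78 − 6·160 = -1126
  R = 212 + 3·160 + 4·(-1126) = -3812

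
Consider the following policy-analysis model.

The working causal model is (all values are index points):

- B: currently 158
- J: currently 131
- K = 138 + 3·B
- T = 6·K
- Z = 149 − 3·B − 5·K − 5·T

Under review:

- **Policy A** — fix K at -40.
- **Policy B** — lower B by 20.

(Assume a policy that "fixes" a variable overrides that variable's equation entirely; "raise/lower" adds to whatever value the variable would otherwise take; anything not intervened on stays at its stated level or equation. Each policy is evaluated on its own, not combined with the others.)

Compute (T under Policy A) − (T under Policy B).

Policy A (K := -40):
  B = 158
  K = -40
  T = 0 + 6·(-40) = -240
Policy B (B − 20):
  B = 158 − 20 = 138
  K = 138 + 3·138 = 552
  T = 0 + 6·552 = 3312
T: -240 − 3312 = -3552

-3552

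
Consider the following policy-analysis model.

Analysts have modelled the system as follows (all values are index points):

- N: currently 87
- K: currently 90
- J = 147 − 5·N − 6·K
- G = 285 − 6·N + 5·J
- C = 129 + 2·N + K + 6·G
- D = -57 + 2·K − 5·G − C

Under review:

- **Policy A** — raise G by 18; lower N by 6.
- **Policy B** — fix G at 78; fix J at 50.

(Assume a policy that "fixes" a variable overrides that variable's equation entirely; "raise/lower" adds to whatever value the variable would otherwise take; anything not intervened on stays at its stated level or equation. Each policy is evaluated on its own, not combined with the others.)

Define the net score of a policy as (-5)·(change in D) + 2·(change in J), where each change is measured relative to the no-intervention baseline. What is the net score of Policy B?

Baseline:
  N = 87
  K = 90
  J = 147 − 5·87 − 6·90 = -828
  G = 285 − 6·87 + 5·(-828) = -4377
  C = 129 + 2·87 + 90 + 6·(-4377) = -25869
  D = -57 + 2·90 − 5·(-4377) − (-25869) = 47877
Policy B (G := 78, J := 50):
  N = 87
  K = 90
  J = 50
  G = 78
  C = 129 + 2·87 + 90 + 6·78 = 861
  D = -57 + 2·90 − 5·78 − 861 = -1128
ΔD = -1128 − 47877 = -49005; ΔJ = 50 − (-828) = 878
Score = (-5)·(-49005) + 2·878 = 246781

246781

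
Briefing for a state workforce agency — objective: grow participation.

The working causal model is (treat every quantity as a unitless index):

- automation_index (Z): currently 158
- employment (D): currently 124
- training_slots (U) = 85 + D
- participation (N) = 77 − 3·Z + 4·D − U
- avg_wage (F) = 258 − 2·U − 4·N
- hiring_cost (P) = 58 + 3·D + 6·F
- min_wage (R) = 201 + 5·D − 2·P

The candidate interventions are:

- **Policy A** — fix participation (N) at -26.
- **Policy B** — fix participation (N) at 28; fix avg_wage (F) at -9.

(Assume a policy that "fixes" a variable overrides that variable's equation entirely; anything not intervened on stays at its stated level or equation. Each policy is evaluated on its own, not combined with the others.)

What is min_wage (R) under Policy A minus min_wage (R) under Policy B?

Policy A (N := -26):
  Z = 158
  D = 124
  U = 85 + 124 = 209
  N = -26
  F = 258 − 2·209 − 4·(-26) = -56
  P = 58 + 3·124 + 6·(-56) = 94
  R = 201 + 5·124 − 2·94 = 633
Policy B (N := 28, F := -9):
  Z = 158
  D = 124
  U = 85 + 124 = 209
  N = 28
  F = -9
  P = 58 + 3·124 + 6·(-9) = 376
  R = 201 + 5·124 − 2·376 = 69
R: 633 − 69 = 564

564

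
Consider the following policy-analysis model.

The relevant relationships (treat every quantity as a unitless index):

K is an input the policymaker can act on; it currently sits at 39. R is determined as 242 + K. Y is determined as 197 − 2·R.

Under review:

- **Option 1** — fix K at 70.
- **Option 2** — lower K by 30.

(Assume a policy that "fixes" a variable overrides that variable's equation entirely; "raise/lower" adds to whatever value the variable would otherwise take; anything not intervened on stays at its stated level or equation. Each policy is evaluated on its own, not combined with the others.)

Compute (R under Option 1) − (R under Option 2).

Option 1 (K := 70):
  K = 70
  R = 242 + 70 = 312
Option 2 (K − 30):
  K = 39 − 30 = 9
  R = 242 + 9 = 251
R: 312 − 251 = 61

61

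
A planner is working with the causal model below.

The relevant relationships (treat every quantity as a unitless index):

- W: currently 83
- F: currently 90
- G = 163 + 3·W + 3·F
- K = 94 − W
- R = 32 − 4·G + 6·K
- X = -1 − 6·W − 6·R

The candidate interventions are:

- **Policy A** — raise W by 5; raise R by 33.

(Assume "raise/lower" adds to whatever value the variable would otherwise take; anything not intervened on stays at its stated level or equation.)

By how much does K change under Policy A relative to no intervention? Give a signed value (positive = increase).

-5

Baseline:
  W = 83
  K = 94 − 83 = 11
Policy A (W + 5, R + 33):
  W = 83 + 5 = 88
  K = 94 − 88 = 6
Change in K: 6 − 11 = -5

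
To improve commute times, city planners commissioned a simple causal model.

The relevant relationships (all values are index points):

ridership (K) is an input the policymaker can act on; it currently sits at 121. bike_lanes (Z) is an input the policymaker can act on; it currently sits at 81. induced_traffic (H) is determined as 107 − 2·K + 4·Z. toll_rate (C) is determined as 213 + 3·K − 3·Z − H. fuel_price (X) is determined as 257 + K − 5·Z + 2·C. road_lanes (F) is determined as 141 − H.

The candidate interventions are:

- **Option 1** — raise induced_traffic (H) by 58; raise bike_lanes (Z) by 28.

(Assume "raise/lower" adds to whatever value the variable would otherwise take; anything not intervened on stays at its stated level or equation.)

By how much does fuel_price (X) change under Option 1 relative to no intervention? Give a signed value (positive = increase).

Baseline:
  K = 121
  Z = 81
  H = 107 − 2·121 + 4·81 = 189
  C = 213 + 3·121 − 3·81 − 189 = 144
  X = 257 + 121 − 5·81 + 2·144 = 261
Option 1 (H + 58, Z + 28):
  K = 121
  Z = 81 + 28 = 109
  H = 107 − 2·121 + 4·109 (+58 from intervention) = 359
  C = 213 + 3·121 − 3·109 − 359 = -110
  X = 257 + 121 − 5·109 + 2·(-110) = -387
Change in X: -387 − 261 = -648

-648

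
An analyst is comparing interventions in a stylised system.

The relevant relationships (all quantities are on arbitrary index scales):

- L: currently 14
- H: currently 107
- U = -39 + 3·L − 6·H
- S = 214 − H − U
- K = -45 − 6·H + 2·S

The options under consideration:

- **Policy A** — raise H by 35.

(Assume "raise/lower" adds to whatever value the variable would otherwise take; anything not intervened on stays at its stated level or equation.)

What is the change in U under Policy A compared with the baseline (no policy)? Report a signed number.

Baseline:
  L = 14
  H = 107
  U = -39 + 3·14 − 6·107 = -639
Policy A (H + 35):
  L = 14
  H = 107 + 35 = 142
  U = -39 + 3·14 − 6·142 = -849
Change in U: -849 − (-639) = -210

-210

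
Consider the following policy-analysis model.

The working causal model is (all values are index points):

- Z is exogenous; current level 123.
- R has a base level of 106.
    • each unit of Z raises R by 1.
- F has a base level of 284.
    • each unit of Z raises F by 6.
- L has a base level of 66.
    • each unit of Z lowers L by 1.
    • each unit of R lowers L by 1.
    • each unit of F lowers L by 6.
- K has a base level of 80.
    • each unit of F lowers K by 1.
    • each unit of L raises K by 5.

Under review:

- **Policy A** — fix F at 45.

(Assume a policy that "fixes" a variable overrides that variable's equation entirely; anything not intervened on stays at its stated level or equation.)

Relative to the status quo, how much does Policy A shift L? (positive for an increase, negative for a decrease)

Baseline:
  Z = 123
  R = 106 + 123 = 229
  F = 284 + 6·123 = 1022
  L = 66 − 123 − 229 − 6·1022 = -6418
Policy A (F := 45):
  Z = 123
  R = 106 + 123 = 229
  F = 45
  L = 66 − 123 − 229 − 6·45 = -556
Change in L: -556 − (-6418) = 5862

5862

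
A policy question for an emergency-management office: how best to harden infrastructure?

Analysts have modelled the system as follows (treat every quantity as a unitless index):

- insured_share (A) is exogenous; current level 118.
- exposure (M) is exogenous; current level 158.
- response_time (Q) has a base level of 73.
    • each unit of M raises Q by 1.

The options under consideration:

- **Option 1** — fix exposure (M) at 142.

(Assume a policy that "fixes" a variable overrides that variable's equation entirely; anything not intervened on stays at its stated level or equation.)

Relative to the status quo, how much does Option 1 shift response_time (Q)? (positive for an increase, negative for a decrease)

-16

Baseline:
  M = 158
  Q = 73 + 158 = 231
Option 1 (M := 142):
  M = 142
  Q = 73 + 142 = 215
Change in Q: 215 − 231 = -16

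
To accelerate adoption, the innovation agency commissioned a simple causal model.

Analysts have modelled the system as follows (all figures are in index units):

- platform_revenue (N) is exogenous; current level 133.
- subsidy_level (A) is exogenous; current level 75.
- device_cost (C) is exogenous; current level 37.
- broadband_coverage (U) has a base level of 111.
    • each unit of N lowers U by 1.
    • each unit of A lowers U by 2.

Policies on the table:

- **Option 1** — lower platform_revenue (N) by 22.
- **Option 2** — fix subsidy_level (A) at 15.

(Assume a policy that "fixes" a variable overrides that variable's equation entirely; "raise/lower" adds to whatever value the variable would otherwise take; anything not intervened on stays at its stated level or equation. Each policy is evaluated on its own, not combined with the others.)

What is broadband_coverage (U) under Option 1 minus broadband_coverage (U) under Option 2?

Option 1 (N − 22):
  N = 133 − 22 = 111
  A = 75
  U = 111 − 111 − 2·75 = -150
Option 2 (A := 15):
  N = 133
  A = 15
  U = 111 − 133 − 2·15 = -52
U: -150 − (-52) = -98

-98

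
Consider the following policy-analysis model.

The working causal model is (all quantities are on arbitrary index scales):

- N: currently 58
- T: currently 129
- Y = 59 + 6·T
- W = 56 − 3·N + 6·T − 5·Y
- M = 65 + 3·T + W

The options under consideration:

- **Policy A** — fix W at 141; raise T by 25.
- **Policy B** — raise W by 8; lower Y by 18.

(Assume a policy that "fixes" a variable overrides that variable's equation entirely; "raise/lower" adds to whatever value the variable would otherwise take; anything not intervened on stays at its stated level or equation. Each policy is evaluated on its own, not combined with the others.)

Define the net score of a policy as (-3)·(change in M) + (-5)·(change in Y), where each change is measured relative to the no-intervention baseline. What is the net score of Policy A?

Baseline:
  N = 58
  T = 129
  Y = 59 + 6·129 = 833
  W = 56 − 3·58 + 6·129 − 5·833 = -3509
  M = 65 + 3·129 + (-3509) = -3057
Policy A (W := 141, T + 25):
  N = 58
  T = 129 + 25 = 154
  Y = 59 + 6·154 = 983
  W = 141
  M = 65 + 3·154 + 141 = 668
ΔM = 668 − (-3057) = 3725; ΔY = 983 − 833 = 150
Score = (-3)·3725 + (-5)·150 = -11925

-11925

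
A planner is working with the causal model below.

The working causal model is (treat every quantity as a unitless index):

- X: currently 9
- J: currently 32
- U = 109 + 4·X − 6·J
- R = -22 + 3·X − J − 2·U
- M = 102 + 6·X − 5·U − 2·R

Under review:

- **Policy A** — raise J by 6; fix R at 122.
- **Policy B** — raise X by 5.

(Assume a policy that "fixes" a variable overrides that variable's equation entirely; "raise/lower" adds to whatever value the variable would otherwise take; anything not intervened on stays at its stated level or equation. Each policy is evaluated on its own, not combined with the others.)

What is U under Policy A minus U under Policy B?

-56

Policy A (J + 6, R := 122):
  X = 9
  J = 32 + 6 = 38
  U = 109 + 4·9 − 6·38 = -83
Policy B (X + 5):
  X = 9 + 5 = 14
  J = 32
  U = 109 + 4·14 − 6·32 = -27
U: -83 − (-27) = -56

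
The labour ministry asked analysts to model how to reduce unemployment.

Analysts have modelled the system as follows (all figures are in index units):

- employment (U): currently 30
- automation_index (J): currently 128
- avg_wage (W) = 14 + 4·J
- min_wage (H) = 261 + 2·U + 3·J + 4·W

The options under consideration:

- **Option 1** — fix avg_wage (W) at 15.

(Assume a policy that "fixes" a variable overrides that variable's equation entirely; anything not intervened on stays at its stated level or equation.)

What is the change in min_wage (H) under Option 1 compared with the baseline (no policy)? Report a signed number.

-2044

Baseline:
  U = 30
  J = 128
  W = 14 + 4·128 = 526
  H = 261 + 2·30 + 3·128 + 4·526 = 2809
Option 1 (W := 15):
  U = 30
  J = 128
  W = 15
  H = 261 + 2·30 + 3·128 + 4·15 = 765
Change in H: 765 − 2809 = -2044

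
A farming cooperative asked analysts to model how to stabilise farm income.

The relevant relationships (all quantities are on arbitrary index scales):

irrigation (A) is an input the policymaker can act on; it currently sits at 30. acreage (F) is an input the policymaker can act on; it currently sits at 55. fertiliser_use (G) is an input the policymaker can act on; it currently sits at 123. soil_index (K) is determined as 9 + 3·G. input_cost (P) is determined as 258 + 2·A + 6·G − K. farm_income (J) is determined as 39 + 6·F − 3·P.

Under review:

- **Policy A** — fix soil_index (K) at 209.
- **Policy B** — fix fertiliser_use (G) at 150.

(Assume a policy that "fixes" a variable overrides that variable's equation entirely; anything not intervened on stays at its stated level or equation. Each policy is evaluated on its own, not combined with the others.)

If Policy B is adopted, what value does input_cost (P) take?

759

Policy B (G := 150):
  A = 30
  G = 150
  K = 9 + 3·150 = 459
  P = 258 + 2·30 + 6·150 − 459 = 759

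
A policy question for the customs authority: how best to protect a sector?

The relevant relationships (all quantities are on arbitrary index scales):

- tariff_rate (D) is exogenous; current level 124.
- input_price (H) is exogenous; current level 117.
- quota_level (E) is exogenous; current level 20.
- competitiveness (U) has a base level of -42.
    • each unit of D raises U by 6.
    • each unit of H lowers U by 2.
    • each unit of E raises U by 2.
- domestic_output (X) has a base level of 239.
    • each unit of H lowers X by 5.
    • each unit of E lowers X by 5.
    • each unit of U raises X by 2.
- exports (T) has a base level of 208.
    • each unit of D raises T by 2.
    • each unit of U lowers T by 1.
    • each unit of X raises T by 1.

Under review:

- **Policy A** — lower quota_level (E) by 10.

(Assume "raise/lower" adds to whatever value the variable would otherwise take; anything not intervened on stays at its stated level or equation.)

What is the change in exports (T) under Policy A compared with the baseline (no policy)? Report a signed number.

30

Baseline:
  D = 124
  H = 117
  E = 20
  U = -42 + 6·124 − 2·117 + 2·20 = 508
  X = 239 − 5·117 − 5·20 + 2·508 = 570
  T = 208 + 2·124 − 508 + 570 = 518
Policy A (E − 10):
  D = 124
  H = 117
  E = 20 − 10 = 10
  U = -42 + 6·124 − 2·117 + 2·10 = 488
  X = 239 − 5·117 − 5·10 + 2·488 = 580
  T = 208 + 2·124 − 488 + 580 = 548
Change in T: 548 − 518 = 30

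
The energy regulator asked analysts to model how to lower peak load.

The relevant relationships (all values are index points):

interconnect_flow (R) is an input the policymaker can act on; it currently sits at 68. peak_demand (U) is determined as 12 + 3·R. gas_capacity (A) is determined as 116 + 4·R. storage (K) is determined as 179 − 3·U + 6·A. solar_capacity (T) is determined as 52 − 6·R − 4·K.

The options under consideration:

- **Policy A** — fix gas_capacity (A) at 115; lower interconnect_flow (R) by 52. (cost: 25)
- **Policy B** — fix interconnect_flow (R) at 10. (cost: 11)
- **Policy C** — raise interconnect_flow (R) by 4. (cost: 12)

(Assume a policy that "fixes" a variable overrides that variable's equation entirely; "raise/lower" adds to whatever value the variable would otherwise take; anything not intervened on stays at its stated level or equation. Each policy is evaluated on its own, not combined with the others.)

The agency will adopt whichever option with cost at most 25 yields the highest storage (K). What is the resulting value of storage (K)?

1919

Policy A (A := 115, R − 52):
  R = 68 − 52 = 16
  U = 12 + 3·16 = 60
  A = 115
  K = 179 − 3·60 + 6·115 = 689
Policy B (R := 10):
  R = 10
  U = 12 + 3·10 = 42
  A = 116 + 4·10 = 156
  K = 179 − 3·42 + 6·156 = 989
Policy C (R + 4):
  R = 68 + 4 = 72
  U = 12 + 3·72 = 228
  A = 116 + 4·72 = 404
  K = 179 − 3·228 + 6·404 = 1919
Comparing — Policy A: K=689, Policy B: K=989, Policy C: K=1919. Highest is 1919 (Policy C).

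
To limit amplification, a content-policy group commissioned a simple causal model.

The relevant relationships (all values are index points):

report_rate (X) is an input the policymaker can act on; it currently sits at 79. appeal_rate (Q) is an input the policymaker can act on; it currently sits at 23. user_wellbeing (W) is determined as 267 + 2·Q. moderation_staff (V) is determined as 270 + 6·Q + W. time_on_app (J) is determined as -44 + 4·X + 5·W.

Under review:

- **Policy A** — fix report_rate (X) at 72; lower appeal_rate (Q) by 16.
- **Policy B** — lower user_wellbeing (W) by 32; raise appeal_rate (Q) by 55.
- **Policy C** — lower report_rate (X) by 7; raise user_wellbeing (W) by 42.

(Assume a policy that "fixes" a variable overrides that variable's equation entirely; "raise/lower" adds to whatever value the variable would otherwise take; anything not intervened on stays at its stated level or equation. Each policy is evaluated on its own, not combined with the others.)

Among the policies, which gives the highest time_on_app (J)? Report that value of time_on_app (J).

2227

Policy A (X := 72, Q − 16):
  X = 72
  Q = 23 − 16 = 7
  W = 267 + 2·7 = 281
  J = -44 + 4·72 + 5·281 = 1649
Policy B (W − 32, Q + 55):
  X = 79
  Q = 23 + 55 = 78
  W = 267 + 2·78 (−32 from intervention) = 391
  J = -44 + 4·79 + 5·391 = 2227
Policy C (X − 7, W + 42):
  X = 79 − 7 = 72
  Q = 23
  W = 267 + 2·23 (+42 from intervention) = 355
  J = -44 + 4·72 + 5·355 = 2019
Comparing — Policy A: J=1649, Policy B: J=2227, Policy C: J=2019. Highest is 2227 (Policy B).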